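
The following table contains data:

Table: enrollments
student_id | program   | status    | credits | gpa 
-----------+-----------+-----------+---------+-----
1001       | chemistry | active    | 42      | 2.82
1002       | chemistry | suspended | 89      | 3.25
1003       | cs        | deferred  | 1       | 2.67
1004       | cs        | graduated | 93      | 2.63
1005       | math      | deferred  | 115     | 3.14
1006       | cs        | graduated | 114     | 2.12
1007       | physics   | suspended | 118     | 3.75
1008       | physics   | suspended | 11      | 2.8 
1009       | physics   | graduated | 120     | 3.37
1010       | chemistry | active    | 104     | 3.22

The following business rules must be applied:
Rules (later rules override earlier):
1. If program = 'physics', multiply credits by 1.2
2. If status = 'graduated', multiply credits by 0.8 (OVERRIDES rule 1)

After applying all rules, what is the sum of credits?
767.4

Step 1: Rule 2 takes priority for records with status = 'graduated'
  - 3 records: 327 × 0.8 = 261.6
Step 2: Rule 1 applies to remaining records with program = 'physics'
  - 2 records: 129 × 1.2 = 154.8
Step 3: Other records unchanged: 351
Step 4: Final sum = 261.6 + 154.8 + 351 = 767.4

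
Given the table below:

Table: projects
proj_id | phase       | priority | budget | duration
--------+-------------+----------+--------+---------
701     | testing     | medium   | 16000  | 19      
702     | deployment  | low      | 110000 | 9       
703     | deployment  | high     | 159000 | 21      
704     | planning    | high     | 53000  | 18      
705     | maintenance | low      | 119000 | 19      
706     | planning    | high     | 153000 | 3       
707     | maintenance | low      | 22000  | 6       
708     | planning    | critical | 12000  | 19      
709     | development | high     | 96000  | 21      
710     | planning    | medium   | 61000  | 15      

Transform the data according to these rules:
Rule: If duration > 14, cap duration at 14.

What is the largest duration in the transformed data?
14

Step 1: Original maximum duration = 21
Step 2: Apply cap at 14
Step 3: 7 records had duration > 14 and were capped
Step 4: Maximum after transformation = 14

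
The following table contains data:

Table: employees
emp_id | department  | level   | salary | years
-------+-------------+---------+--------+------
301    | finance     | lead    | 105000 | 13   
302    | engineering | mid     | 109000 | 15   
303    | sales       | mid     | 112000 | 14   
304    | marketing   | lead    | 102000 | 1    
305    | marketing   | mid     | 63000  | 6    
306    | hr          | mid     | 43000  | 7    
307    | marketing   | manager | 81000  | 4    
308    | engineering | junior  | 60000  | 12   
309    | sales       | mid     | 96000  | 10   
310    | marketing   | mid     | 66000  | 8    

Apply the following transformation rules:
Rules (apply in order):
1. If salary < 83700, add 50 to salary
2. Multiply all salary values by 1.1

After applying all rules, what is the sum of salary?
920975.0

Step 1: Apply Rule 1 - Add 50 to records with salary < 83700
  - 5 records affected: 313000 + (5 × 50) = 313250
  - Unaffected records: 524000
  - Sum after Rule 1: 837250
Step 2: Apply Rule 2 - Multiply all by 1.1
  - 837250 × 1.1 = 920975.0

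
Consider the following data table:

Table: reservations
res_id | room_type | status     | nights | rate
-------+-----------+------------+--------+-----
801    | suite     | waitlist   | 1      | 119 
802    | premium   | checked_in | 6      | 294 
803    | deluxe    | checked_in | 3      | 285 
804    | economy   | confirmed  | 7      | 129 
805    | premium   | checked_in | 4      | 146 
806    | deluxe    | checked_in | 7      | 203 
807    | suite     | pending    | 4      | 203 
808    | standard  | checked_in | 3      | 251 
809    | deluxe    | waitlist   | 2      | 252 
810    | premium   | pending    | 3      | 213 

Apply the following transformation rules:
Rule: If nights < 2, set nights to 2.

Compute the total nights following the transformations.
41

Step 1: 1 records have nights < 2
Step 2: These records originally summed to 1
Step 3: After setting to minimum: 1 × 2 = 2
Step 4: Unaffected records sum: 39
Step 5: Final sum = 2 + 39 = 41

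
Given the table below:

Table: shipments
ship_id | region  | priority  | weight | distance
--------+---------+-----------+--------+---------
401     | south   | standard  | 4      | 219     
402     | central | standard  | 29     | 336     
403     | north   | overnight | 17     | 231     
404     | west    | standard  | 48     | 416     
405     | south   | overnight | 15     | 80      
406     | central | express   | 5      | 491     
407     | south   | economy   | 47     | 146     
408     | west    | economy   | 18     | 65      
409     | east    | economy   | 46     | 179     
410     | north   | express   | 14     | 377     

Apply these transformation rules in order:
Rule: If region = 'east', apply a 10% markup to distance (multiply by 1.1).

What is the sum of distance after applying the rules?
2557.9

Step 1: Records with region = 'east' have total distance = 179
Step 2: Apply multiplier: 179 × 1.1 = 196.9
Step 3: Other records total: 2361
Step 4: Final sum = 196.9 + 2361 = 2557.9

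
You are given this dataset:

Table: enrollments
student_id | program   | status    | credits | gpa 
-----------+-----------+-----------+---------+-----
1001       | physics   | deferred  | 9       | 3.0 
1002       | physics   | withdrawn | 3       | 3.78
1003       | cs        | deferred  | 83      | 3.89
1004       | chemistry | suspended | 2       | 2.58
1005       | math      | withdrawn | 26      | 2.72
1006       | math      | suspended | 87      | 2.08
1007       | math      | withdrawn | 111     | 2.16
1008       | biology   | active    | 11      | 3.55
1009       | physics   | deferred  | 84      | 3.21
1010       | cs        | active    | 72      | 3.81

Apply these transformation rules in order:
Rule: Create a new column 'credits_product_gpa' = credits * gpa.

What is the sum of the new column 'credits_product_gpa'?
1440.82

Step 1: For each record, compute credits * gpa
Example calculations:
  9 * 3.0 = 27.0
  3 * 3.78 = 11.34
  83 * 3.89 = 322.87
  ...
Step 2: Sum all derived values
Step 3: Total = 1440.82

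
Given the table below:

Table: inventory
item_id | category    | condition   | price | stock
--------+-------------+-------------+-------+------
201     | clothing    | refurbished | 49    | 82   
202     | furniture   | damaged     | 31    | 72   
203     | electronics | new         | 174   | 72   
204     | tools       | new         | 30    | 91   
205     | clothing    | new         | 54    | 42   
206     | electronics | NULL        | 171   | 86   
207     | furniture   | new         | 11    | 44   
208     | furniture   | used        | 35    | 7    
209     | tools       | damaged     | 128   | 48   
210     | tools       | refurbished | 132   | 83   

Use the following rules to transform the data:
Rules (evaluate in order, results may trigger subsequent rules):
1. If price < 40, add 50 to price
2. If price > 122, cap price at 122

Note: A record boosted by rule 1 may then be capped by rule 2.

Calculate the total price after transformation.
898

Step 1: Apply rule 1 to records with price < 40
  - 4 records get bonus of 50
  - Of these, 0 records then exceed 122 and get capped
Step 2: Apply rule 2 to records with price > 122
  - 4 records (original) are capped
Step 3: Calculate final sum = 898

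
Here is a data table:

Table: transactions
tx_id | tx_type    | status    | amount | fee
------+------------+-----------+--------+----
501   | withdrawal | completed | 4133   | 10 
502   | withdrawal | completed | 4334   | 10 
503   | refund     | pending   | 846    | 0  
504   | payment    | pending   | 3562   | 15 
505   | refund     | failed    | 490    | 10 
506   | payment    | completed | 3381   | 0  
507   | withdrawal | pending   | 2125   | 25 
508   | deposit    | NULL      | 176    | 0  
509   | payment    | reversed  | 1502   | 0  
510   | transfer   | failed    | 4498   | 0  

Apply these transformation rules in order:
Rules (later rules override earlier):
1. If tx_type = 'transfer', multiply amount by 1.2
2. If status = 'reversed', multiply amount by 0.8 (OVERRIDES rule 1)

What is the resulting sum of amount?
25646.2

Step 1: Rule 2 takes priority for records with status = 'reversed'
  - 1 records: 1502 × 0.8 = 1201.6
Step 2: Rule 1 applies to remaining records with tx_type = 'transfer'
  - 1 records: 4498 × 1.2 = 5397.6
Step 3: Other records unchanged: 19047
Step 4: Final sum = 1201.6 + 5397.6 + 19047 = 25646.2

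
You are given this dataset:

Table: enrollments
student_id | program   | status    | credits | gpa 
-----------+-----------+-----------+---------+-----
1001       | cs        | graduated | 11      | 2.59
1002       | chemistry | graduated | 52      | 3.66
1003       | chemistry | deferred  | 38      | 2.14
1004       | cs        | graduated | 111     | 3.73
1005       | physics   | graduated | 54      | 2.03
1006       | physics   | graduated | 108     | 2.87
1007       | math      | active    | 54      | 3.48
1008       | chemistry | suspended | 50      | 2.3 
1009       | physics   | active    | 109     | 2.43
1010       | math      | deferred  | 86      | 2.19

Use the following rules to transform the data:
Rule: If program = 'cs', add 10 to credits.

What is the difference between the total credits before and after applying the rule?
20

Step 1: Original sum of credits = 673
Step 2: 2 records have program = 'cs'
Step 3: Each affected record changes by 10
Step 4: Total change = 2 × 10 = 20
Step 5: New sum = 673 + 20 = 693
Step 6: Difference = |693 - 673| = 20
        (Sum increased by 20)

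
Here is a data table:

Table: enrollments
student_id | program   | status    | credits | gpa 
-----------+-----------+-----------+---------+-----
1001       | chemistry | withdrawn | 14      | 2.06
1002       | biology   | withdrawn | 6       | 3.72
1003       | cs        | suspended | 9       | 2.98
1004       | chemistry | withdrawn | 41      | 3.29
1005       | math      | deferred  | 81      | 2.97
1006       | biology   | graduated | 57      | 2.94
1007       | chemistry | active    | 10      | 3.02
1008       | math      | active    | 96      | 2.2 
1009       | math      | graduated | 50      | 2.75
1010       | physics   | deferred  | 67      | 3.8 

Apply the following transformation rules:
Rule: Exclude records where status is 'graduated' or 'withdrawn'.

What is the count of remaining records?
5

Step 1: Count records to exclude
  - 2 (graduated) + 3 (withdrawn) = 5 records
Step 2: Total records: 10
Step 3: Remaining = 10 - 5 = 5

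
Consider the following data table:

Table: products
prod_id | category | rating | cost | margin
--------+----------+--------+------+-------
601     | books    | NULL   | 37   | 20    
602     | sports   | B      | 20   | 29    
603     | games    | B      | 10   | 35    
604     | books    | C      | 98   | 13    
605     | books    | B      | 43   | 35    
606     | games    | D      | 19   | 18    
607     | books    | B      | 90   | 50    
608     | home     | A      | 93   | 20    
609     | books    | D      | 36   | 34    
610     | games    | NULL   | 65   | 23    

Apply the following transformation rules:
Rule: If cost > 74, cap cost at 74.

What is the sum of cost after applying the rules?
452

Step 1: 3 records have cost > 74
Step 2: These records originally summed to 281
Step 3: After capping: 3 × 74 = 222
Step 4: Unaffected records sum: 230
Step 5: Final sum = 222 + 230 = 452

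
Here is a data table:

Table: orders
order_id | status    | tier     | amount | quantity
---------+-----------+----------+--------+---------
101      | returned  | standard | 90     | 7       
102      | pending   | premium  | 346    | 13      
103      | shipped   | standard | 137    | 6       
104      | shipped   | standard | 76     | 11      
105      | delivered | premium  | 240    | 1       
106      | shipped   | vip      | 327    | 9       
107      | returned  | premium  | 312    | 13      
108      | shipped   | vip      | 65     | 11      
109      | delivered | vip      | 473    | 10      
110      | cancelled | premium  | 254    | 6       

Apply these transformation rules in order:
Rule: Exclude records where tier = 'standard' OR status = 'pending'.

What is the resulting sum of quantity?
50

Step 1: Find records where tier = 'standard' OR status = 'pending'
Step 2: 4 records match, summing to 37
Step 3: Original sum: 87
Step 4: Remaining sum = 87 - 37 = 50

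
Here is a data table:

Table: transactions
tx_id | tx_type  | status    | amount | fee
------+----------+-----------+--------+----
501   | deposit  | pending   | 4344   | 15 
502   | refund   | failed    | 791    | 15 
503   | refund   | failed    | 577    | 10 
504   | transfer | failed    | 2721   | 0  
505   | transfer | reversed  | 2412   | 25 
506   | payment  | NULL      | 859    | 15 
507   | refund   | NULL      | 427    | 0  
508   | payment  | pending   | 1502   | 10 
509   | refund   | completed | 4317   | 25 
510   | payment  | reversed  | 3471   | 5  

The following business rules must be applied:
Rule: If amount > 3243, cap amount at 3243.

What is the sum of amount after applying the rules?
19018

Step 1: 3 records have amount > 3243
Step 2: These records originally summed to 12132
Step 3: After capping: 3 × 3243 = 9729
Step 4: Unaffected records sum: 9289
Step 5: Final sum = 9729 + 9289 = 19018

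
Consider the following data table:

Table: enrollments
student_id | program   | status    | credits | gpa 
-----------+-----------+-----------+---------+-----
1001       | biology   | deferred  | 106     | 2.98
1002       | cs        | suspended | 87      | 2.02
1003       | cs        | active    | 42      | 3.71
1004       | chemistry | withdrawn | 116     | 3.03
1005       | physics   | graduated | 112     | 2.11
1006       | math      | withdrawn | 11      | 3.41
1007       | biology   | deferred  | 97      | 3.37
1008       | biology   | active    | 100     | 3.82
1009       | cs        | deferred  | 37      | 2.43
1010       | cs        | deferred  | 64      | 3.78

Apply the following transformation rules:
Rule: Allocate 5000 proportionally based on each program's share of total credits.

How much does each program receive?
biology: 1962.44, chemistry: 751.3, cs: 1489.64, math: 71.24, physics: 725.39

Step 1: Calculate total credits = 772
Step 2: Calculate each program's proportion:
  biology: 303/772 = 39.25% → 1962.44
  chemistry: 116/772 = 15.03% → 751.3
  cs: 230/772 = 29.79% → 1489.64
  math: 11/772 = 1.42% → 71.24
  physics: 112/772 = 14.51% → 725.39
Step 3: Verify: sum of allocations ≈ 5000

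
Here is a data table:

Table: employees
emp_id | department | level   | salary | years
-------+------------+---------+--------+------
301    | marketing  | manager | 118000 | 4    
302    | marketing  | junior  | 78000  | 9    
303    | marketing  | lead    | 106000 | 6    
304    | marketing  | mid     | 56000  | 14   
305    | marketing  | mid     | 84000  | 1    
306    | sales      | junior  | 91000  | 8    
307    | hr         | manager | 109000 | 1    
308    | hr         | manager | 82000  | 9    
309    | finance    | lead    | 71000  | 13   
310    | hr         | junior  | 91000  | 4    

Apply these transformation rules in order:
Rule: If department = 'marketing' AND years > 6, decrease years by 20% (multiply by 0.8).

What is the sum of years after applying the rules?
64.4

Step 1: Find records where department = 'marketing' AND years > 6
Step 2: 2 records match, summing to 23
Step 3: After multiplier: 23 × 0.8 = 18.4
Step 4: Unaffected records sum: 46
Step 5: Final sum = 18.4 + 46 = 64.4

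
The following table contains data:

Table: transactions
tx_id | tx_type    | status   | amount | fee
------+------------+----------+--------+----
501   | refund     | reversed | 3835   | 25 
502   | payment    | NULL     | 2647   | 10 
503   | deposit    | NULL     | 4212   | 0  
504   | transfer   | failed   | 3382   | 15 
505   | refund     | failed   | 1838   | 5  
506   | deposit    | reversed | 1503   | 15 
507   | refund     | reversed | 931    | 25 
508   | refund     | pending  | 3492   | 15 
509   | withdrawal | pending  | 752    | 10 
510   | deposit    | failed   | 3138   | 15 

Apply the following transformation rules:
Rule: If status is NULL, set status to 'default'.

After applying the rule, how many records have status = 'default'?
2

Step 1: Count records where status IS NULL
Step 2: Found 2 records with NULL status
Step 3: These records will have status set to 'default'
Step 4: Records already having status = 'default': 0
Step 5: Answer: 2 + 0 = 2 records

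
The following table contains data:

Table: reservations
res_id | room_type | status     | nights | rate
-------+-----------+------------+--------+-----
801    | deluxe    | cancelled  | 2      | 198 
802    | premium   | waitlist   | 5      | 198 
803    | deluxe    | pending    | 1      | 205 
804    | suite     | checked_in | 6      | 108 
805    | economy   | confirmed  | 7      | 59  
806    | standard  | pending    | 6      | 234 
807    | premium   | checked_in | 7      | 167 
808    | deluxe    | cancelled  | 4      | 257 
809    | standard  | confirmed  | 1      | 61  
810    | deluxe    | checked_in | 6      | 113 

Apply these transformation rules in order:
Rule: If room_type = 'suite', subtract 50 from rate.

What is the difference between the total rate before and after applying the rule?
50

Step 1: Original sum of rate = 1600
Step 2: 1 records have room_type = 'suite'
Step 3: Each affected record changes by -50
Step 4: Total change = 1 × -50 = -50
Step 5: New sum = 1600 + -50 = 1550
Step 6: Difference = |1550 - 1600| = 50
        (Sum decreased by 50)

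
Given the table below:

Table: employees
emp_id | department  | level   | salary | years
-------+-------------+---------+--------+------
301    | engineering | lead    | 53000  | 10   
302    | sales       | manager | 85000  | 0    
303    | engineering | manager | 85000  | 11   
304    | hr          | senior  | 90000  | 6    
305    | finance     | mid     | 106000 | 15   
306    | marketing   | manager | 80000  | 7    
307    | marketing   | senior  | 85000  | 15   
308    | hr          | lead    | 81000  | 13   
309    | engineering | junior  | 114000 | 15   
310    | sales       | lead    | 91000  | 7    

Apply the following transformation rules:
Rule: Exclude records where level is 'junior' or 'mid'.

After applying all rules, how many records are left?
8

Step 1: Count records to exclude
  - 1 (junior) + 1 (mid) = 2 records
Step 2: Total records: 10
Step 3: Remaining = 10 - 2 = 8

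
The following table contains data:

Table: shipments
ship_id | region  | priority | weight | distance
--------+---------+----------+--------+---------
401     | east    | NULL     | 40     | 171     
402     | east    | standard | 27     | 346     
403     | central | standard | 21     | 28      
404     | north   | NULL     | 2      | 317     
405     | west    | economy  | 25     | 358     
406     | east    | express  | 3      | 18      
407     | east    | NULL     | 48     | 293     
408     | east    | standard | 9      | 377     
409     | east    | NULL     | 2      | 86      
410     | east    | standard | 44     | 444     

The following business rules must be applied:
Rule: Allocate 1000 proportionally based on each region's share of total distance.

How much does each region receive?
central: 11.48, east: 711.65, north: 130.02, west: 146.84

Step 1: Calculate total distance = 2438
Step 2: Calculate each region's proportion:
  central: 28/2438 = 1.15% → 11.48
  east: 1735/2438 = 71.16% → 711.65
  north: 317/2438 = 13.00% → 130.02
  west: 358/2438 = 14.68% → 146.84
Step 3: Verify: sum of allocations ≈ 1000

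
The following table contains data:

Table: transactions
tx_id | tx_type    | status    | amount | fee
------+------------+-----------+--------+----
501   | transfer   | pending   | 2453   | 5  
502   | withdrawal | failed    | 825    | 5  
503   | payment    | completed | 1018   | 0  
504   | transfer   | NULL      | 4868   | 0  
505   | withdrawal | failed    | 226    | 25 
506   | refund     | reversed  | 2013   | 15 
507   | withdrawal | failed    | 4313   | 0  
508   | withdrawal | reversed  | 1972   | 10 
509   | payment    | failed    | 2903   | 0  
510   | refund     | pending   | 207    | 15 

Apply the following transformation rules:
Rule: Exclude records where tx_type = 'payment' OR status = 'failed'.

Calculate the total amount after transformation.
11513

Step 1: Find records where tx_type = 'payment' OR status = 'failed'
Step 2: 5 records match, summing to 9285
Step 3: Original sum: 20798
Step 4: Remaining sum = 20798 - 9285 = 11513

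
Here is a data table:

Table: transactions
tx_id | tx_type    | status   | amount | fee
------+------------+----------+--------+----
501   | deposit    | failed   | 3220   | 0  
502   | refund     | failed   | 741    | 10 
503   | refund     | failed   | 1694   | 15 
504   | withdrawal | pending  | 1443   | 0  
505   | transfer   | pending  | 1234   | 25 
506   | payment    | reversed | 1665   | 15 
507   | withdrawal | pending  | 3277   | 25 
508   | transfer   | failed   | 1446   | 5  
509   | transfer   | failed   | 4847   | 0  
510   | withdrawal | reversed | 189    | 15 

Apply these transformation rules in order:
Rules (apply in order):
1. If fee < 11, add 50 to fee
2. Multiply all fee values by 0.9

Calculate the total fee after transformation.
324.0

Step 1: Apply Rule 1 - Add 50 to records with fee < 11
  - 5 records affected: 15 + (5 × 50) = 265
  - Unaffected records: 95
  - Sum after Rule 1: 360
Step 2: Apply Rule 2 - Multiply all by 0.9
  - 360 × 0.9 = 324.0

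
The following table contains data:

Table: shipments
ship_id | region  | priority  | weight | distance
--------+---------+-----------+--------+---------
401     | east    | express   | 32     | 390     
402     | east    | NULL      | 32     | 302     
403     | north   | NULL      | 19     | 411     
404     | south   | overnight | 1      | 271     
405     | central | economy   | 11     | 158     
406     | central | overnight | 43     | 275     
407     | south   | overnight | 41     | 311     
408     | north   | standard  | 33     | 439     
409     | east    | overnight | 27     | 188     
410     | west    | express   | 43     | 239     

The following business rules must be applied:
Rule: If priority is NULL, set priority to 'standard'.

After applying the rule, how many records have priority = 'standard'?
3

Step 1: Count records where priority IS NULL
Step 2: Found 2 records with NULL priority
Step 3: These records will have priority set to 'standard'
Step 4: Records already having priority = 'standard': 1
Step 5: Answer: 2 + 1 = 3 records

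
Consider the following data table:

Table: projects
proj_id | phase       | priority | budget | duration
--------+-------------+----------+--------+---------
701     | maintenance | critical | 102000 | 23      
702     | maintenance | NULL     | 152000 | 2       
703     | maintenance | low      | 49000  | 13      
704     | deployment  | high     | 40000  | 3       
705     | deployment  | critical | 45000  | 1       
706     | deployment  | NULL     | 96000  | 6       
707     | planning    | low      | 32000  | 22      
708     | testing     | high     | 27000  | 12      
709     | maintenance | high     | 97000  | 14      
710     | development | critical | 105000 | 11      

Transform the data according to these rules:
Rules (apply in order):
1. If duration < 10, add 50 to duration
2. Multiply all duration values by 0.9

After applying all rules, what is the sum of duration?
276.3

Step 1: Apply Rule 1 - Add 50 to records with duration < 10
  - 4 records affected: 12 + (4 × 50) = 212
  - Unaffected records: 95
  - Sum after Rule 1: 307
Step 2: Apply Rule 2 - Multiply all by 0.9
  - 307 × 0.9 = 276.3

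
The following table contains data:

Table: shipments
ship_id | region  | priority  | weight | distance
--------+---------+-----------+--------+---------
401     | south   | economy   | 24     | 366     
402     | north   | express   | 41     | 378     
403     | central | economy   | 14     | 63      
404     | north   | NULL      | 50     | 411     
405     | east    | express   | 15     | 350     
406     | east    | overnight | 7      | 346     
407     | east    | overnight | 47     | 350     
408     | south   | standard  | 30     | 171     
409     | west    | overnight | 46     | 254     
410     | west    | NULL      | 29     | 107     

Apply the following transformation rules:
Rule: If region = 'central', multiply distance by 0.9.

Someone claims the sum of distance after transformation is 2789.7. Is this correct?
Yes, the result is correct.

Step 1: Calculate the correct sum after transformation
Step 2: Apply multiplier 0.9 to records where region = 'central'
Step 3: Correct result = 2789.7
Step 4: Claimed result = 2789.7
Step 5: 2789.7 = 2789.7 ✓
Conclusion: The claimed result is correct.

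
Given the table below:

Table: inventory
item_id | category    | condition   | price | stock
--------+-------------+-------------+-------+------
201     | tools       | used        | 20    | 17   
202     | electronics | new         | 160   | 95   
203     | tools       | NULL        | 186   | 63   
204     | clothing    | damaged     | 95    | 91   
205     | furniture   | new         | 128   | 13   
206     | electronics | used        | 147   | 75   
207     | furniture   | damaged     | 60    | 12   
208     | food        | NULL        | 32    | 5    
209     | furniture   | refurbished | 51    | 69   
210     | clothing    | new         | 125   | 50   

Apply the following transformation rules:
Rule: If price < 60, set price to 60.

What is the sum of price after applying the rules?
1081

Step 1: 3 records have price < 60
Step 2: These records originally summed to 103
Step 3: After setting to minimum: 3 × 60 = 180
Step 4: Unaffected records sum: 901
Step 5: Final sum = 180 + 901 = 1081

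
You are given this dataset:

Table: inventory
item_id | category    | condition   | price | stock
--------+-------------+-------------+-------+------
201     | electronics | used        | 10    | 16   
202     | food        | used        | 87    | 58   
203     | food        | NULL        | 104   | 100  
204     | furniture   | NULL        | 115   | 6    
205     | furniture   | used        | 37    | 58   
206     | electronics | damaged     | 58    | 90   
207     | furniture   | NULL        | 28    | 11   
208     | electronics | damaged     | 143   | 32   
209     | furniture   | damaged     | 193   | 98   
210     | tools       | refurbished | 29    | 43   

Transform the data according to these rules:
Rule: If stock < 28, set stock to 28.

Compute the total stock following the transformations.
563

Step 1: 3 records have stock < 28
Step 2: These records originally summed to 33
Step 3: After setting to minimum: 3 × 28 = 84
Step 4: Unaffected records sum: 479
Step 5: Final sum = 84 + 479 = 563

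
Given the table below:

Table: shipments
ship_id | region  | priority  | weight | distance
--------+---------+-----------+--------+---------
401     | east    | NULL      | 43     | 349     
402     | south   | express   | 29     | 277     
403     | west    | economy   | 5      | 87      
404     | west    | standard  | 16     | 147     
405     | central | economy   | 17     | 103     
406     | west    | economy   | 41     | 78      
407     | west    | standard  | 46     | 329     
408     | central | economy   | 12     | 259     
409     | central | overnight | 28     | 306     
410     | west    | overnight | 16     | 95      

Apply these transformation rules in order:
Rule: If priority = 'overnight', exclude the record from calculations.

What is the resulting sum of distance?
1629

Step 1: Identify records where priority = 'overnight'
Step 2: The excluded records sum to 401
Step 3: Original total distance = 2030
Step 4: Remaining total = 2030 - 401 = 1629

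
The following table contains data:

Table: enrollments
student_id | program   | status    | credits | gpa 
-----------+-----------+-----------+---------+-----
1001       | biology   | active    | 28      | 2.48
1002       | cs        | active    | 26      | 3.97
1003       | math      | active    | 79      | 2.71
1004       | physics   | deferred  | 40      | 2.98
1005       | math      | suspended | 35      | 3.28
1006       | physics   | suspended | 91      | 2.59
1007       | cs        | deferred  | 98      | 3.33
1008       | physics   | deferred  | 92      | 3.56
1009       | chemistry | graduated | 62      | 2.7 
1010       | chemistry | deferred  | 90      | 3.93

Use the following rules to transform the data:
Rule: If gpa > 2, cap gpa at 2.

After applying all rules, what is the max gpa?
2

Step 1: Original maximum gpa = 3.97
Step 2: Apply cap at 2
Step 3: 10 records had gpa > 2 and were capped
Step 4: Maximum after transformation = 2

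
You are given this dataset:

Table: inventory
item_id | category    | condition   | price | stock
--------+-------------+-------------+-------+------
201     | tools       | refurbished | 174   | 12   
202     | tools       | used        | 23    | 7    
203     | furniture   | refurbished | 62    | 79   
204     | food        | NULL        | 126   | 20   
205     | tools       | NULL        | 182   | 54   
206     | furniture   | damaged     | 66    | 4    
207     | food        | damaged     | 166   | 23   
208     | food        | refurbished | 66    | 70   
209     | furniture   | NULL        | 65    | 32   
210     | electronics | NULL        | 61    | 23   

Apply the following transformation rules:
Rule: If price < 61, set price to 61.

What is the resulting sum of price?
1029

Step 1: 1 records have price < 61
Step 2: These records originally summed to 23
Step 3: After setting to minimum: 1 × 61 = 61
Step 4: Unaffected records sum: 968
Step 5: Final sum = 61 + 968 = 1029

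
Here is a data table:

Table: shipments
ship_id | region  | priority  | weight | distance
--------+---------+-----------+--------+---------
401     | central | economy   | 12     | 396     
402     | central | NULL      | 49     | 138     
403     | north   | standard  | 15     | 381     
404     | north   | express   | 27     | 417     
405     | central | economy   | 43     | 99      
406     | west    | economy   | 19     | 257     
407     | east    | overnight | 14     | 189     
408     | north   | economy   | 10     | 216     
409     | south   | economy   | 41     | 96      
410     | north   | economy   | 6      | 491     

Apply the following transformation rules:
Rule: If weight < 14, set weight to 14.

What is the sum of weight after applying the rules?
250

Step 1: 3 records have weight < 14
Step 2: These records originally summed to 28
Step 3: After setting to minimum: 3 × 14 = 42
Step 4: Unaffected records sum: 208
Step 5: Final sum = 42 + 208 = 250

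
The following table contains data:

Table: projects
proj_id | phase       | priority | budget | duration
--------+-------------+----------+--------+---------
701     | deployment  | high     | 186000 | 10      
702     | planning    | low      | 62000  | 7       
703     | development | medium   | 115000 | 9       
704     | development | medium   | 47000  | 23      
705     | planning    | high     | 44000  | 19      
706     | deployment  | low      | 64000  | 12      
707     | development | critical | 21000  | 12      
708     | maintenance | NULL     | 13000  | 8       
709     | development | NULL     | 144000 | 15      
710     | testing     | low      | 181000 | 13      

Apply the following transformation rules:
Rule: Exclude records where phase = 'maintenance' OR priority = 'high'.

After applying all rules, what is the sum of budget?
634000

Step 1: Find records where phase = 'maintenance' OR priority = 'high'
Step 2: 3 records match, summing to 243000
Step 3: Original sum: 877000
Step 4: Remaining sum = 877000 - 243000 = 634000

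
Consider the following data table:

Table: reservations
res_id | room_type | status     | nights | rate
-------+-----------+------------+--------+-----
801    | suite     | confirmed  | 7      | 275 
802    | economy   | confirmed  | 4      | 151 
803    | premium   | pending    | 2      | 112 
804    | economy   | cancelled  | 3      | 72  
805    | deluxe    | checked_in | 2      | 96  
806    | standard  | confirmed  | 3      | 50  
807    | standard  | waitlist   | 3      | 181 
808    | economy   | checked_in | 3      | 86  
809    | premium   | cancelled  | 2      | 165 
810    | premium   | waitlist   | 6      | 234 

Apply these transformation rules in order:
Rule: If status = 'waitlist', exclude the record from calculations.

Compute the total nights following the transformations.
26

Step 1: Identify records where status = 'waitlist'
Step 2: The excluded records sum to 9
Step 3: Original total nights = 35
Step 4: Remaining total = 35 - 9 = 26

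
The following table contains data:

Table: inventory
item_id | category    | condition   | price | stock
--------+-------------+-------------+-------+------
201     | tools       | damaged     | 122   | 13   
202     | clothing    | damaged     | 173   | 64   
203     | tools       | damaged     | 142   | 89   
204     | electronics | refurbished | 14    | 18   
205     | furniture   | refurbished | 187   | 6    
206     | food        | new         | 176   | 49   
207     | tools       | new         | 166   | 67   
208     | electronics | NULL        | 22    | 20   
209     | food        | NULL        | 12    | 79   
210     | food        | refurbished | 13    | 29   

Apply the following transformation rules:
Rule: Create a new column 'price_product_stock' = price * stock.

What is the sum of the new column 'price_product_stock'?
48181

Step 1: For each record, compute price * stock
Example calculations:
  122 * 13 = 1586
  173 * 64 = 11072
  142 * 89 = 12638
  ...
Step 2: Sum all derived values
Step 3: Total = 48181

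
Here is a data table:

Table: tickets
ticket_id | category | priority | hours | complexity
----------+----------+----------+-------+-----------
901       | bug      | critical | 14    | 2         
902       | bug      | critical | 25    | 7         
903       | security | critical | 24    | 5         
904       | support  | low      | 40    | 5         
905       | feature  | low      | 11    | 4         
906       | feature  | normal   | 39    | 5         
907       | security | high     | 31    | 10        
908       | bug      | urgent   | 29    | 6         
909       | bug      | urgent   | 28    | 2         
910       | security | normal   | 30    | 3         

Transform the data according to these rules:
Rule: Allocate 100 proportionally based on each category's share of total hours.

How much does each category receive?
bug: 35.42, feature: 18.45, security: 31.37, support: 14.76

Step 1: Calculate total hours = 271
Step 2: Calculate each category's proportion:
  bug: 96/271 = 35.42% → 35.42
  feature: 50/271 = 18.45% → 18.45
  security: 85/271 = 31.37% → 31.37
  support: 40/271 = 14.76% → 14.76
Step 3: Verify: sum of allocations ≈ 100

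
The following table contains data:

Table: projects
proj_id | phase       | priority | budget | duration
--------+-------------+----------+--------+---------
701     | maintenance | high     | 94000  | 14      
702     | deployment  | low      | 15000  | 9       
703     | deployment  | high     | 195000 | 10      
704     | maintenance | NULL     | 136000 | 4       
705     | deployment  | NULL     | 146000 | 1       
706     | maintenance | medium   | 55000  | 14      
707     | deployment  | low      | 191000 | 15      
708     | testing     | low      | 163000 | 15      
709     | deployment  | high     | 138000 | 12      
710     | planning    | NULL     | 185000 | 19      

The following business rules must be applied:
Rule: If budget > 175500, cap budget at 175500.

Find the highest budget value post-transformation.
175500

Step 1: Original maximum budget = 195000
Step 2: Apply cap at 175500
Step 3: 3 records had budget > 175500 and were capped
Step 4: Maximum after transformation = 175500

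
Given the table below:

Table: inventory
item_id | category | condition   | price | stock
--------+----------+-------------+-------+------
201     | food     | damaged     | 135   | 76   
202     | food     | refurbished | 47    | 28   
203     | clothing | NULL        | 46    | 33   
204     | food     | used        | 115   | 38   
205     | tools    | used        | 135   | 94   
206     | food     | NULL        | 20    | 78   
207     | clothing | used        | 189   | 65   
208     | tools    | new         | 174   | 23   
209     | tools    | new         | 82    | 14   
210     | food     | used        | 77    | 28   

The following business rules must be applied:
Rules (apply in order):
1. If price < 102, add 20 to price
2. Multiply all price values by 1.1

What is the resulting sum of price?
1232.0

Step 1: Apply Rule 1 - Add 20 to records with price < 102
  - 5 records affected: 272 + (5 × 20) = 372
  - Unaffected records: 748
  - Sum after Rule 1: 1120
Step 2: Apply Rule 2 - Multiply all by 1.1
  - 1120 × 1.1 = 1232.0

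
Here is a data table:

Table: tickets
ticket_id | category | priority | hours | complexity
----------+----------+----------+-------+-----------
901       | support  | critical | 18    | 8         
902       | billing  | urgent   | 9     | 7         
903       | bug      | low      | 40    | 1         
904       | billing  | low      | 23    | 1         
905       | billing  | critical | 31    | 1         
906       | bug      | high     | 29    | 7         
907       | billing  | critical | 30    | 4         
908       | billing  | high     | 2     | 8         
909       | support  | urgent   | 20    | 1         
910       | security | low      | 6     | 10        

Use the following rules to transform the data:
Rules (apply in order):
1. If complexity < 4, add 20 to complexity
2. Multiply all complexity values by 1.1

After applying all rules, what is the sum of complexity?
140.8

Step 1: Apply Rule 1 - Add 20 to records with complexity < 4
  - 4 records affected: 4 + (4 × 20) = 84
  - Unaffected records: 44
  - Sum after Rule 1: 128
Step 2: Apply Rule 2 - Multiply all by 1.1
  - 128 × 1.1 = 140.8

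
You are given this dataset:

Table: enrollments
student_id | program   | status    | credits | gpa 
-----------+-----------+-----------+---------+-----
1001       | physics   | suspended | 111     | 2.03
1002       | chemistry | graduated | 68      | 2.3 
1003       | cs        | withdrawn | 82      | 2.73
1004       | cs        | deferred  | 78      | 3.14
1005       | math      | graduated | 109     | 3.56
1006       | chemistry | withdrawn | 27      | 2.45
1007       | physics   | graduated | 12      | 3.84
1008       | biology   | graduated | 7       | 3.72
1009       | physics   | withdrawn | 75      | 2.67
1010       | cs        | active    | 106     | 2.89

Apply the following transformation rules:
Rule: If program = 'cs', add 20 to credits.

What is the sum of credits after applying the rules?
735

Step 1: Count records where program = 'cs': 3
Step 2: Total bonus added: 3 × 20 = 60
Step 3: Original sum of credits: 675
Step 4: Final sum = 675 + 60 = 735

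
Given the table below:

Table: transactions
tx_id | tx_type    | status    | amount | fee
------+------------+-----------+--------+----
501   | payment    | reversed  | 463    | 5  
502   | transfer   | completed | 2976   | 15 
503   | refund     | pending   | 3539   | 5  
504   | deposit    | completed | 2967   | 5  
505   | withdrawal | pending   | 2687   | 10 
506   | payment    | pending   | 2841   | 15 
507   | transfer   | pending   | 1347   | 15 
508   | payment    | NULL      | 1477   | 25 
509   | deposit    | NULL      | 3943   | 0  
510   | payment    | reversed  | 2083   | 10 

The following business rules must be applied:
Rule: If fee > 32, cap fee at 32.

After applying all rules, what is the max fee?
25

Step 1: Original maximum fee = 25
Step 2: Check cap of 32 against maximum
Step 3: No records exceed the cap (max 25 <= cap 32), so no capping applies
Step 4: Maximum after transformation = 25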